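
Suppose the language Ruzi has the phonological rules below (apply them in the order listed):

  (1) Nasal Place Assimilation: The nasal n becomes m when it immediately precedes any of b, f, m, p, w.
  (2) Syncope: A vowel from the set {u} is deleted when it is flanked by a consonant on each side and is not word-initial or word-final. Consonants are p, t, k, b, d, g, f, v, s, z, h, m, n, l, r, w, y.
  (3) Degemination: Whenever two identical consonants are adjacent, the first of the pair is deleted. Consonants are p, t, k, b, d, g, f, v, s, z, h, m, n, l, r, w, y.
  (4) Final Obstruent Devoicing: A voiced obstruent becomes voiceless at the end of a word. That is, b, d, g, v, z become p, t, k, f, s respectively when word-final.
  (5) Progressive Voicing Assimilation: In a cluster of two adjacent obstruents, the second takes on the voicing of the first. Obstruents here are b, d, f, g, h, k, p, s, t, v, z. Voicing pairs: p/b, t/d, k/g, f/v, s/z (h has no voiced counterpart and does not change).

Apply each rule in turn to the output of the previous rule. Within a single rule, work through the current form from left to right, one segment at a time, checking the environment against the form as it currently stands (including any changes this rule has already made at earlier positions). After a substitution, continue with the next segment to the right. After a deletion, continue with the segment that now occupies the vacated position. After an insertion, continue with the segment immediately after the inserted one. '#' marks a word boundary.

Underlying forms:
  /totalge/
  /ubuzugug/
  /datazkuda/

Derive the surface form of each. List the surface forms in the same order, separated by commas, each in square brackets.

/totalge/:
  (1) Nasal Place Assimilation: no change — [totalge]
  (2) Syncope: no change — [totalge]
  (3) Degemination: no change — [totalge]
  (4) Final Obstruent Devoicing: no change — [totalge]
  (5) Progressive Voicing Assimilation: no change — [totalge]
/ubuzugug/:
  (1) Nasal Place Assimilation: no change — [ubuzugug]
  (2) Syncope: [ubuzugug] → [ubzgg]
  (3) Degemination: [ubzgg] → [ubzg]
  (4) Final Obstruent Devoicing: [ubzg] → [ubzk]
  (5) Progressive Voicing Assimilation: [ubzk] → [ubzg]
/datazkuda/:
  (1) Nasal Place Assimilation: no change — [datazkuda]
  (2) Syncope: [datazkuda] → [datazkda]
  (3) Degemination: no change — [datazkda]
  (4) Final Obstruent Devoicing: no change — [datazkda]
  (5) Progressive Voicing Assimilation: [datazkda] → [datazgda]

[totalge], [ubzg], [datazgda]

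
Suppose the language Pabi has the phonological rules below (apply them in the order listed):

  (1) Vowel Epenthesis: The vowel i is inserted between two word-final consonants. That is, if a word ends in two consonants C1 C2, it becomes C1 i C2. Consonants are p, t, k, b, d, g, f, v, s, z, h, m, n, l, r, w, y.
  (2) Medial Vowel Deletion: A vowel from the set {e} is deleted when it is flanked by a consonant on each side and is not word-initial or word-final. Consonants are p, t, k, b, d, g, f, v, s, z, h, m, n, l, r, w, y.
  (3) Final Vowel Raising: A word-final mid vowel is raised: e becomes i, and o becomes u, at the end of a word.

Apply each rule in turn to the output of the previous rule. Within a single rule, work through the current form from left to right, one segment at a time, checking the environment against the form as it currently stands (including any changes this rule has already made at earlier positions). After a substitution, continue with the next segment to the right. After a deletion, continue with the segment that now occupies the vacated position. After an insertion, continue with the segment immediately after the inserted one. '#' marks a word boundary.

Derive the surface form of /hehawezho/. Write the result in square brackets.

(1) Vowel Epenthesis: no change — [hehawezho]
(2) Medial Vowel Deletion: [hehawezho] → [hhawzho]
(3) Final Vowel Raising: [hhawzho] → [hhawzhu]

[hhawzhu]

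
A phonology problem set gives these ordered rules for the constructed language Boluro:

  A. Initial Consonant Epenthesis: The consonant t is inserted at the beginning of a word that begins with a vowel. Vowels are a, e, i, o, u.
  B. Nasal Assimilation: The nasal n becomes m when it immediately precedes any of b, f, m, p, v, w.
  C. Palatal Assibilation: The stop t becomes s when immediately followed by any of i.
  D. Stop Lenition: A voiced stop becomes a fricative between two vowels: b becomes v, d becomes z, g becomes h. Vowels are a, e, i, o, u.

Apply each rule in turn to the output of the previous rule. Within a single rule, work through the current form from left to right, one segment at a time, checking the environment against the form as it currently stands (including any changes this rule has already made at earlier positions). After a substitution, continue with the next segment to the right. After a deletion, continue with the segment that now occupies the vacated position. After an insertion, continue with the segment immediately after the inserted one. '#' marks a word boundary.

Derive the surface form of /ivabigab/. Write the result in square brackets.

[sivavihab]

A Initial Consonant Epenthesis: [ivabigab] → [tivabigab]
B Nasal Assimilation: no change — [tivabigab]
C Palatal Assibilation: [tivabigab] → [sivabigab]
D Stop Lenition: [sivabigab] → [sivavihab]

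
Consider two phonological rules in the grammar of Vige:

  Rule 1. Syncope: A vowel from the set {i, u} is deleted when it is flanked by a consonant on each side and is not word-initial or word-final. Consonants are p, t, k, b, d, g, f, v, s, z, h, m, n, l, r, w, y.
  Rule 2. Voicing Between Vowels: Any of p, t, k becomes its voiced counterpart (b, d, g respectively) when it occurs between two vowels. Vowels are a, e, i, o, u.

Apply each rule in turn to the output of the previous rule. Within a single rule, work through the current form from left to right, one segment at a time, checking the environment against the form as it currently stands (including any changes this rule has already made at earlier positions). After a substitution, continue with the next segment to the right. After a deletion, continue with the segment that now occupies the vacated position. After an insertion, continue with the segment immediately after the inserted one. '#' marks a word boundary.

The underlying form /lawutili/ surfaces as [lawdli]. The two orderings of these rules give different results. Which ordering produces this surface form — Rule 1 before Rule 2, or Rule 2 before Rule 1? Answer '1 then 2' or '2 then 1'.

2 then 1

Order 1 then 2:
  1 Syncope: [lawutili] → [lawtli]
  2 Voicing Between Vowels: no change — [lawtli]
  result: [lawtli]
Order 2 then 1:
  2 Voicing Between Vowels: [lawutili] → [lawudili]
  1 Syncope: [lawudili] → [lawdli]
  result: [lawdli]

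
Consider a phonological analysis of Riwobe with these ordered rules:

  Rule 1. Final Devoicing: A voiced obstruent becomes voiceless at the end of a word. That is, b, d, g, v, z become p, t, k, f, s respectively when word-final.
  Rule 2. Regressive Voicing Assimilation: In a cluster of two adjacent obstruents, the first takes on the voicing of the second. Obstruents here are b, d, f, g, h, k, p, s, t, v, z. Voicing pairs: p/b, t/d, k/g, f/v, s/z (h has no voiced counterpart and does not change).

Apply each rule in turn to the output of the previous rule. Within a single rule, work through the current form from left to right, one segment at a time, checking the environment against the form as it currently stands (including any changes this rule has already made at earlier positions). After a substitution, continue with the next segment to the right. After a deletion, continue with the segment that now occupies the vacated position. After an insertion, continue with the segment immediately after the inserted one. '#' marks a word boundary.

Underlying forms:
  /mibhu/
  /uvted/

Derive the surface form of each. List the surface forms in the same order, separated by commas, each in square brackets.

[miphu], [uftet]

/mibhu/:
  Rule 1 Final Devoicing: no change — [mibhu]
  Rule 2 Regressive Voicing Assimilation: [mibhu] → [miphu]
/uvted/:
  Rule 1 Final Devoicing: [uvted] → [uvtet]
  Rule 2 Regressive Voicing Assimilation: [uvtet] → [uftet]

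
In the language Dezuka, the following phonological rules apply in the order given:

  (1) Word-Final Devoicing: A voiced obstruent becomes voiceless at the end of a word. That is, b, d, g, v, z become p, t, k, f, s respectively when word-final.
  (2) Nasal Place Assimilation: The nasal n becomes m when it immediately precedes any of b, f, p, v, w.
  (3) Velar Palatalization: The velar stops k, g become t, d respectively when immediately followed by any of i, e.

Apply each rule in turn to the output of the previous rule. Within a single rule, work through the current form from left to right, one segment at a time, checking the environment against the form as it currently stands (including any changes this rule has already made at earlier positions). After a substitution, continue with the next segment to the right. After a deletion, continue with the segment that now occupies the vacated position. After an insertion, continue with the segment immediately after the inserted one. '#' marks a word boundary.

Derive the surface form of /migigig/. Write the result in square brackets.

[mididik]

(1) Word-Final Devoicing: [migigig] → [migigik]
(2) Nasal Place Assimilation: no change — [migigik]
(3) Velar Palatalization: [migigik] → [mididik]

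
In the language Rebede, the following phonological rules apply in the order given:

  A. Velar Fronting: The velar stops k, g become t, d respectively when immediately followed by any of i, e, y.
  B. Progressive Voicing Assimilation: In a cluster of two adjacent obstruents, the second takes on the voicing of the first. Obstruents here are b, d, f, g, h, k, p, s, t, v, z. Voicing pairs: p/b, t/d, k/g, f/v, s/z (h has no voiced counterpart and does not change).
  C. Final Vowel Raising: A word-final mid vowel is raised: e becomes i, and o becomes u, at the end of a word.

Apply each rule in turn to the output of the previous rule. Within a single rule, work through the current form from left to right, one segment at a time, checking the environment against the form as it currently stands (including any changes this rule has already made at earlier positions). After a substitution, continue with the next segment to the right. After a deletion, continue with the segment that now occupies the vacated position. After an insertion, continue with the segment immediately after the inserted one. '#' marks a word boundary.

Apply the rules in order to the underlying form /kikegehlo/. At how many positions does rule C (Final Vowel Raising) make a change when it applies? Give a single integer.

1

A Velar Fronting: [kikegehlo] → [titedehlo]
B Progressive Voicing Assimilation: no change — [titedehlo]
C Final Vowel Raising: [titedehlo] → [titedehlu]
Rule C changed 1 position(s).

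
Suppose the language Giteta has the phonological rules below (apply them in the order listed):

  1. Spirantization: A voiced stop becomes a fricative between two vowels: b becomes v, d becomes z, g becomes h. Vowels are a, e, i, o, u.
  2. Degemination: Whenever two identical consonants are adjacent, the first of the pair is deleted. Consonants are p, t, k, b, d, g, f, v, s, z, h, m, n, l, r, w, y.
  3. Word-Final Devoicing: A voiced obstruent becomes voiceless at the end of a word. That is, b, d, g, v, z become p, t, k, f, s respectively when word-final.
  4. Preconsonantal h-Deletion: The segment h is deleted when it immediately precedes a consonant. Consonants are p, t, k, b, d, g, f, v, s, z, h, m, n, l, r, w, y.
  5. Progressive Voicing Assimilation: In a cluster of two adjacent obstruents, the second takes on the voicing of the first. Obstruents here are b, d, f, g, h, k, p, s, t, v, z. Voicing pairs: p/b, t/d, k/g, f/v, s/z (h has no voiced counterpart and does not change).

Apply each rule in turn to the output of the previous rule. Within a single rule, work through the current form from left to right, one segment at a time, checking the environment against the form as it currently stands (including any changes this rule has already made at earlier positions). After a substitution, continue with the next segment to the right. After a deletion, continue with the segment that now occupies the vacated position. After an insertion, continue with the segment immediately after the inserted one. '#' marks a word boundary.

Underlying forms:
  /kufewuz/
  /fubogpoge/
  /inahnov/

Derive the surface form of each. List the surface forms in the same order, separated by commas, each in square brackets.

[kufewus], [fuvogbohe], [inanof]

/kufewuz/:
  1 Spirantization: no change — [kufewuz]
  2 Degemination: no change — [kufewuz]
  3 Word-Final Devoicing: [kufewuz] → [kufewus]
  4 Preconsonantal h-Deletion: no change — [kufewus]
  5 Progressive Voicing Assimilation: no change — [kufewus]
/fubogpoge/:
  1 Spirantization: [fubogpoge] → [fuvogpohe]
  2 Degemination: no change — [fuvogpohe]
  3 Word-Final Devoicing: no change — [fuvogpohe]
  4 Preconsonantal h-Deletion: no change — [fuvogpohe]
  5 Progressive Voicing Assimilation: [fuvogpohe] → [fuvogbohe]
/inahnov/:
  1 Spirantization: no change — [inahnov]
  2 Degemination: no change — [inahnov]
  3 Word-Final Devoicing: [inahnov] → [inahnof]
  4 Preconsonantal h-Deletion: [inahnof] → [inanof]
  5 Progressive Voicing Assimilation: no change — [inanof]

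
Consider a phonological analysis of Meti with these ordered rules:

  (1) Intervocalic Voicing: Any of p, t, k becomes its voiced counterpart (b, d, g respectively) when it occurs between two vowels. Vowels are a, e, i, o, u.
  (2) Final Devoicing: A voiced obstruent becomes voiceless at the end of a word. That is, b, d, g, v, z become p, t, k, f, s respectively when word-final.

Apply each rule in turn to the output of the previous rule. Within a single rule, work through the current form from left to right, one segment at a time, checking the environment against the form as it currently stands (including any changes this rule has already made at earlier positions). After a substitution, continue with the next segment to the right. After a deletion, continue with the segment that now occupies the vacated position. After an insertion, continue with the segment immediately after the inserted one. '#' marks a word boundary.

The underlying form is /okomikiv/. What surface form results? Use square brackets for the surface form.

(1) Intervocalic Voicing: [okomikiv] → [ogomigiv]
(2) Final Devoicing: [ogomigiv] → [ogomigif]

[ogomigif]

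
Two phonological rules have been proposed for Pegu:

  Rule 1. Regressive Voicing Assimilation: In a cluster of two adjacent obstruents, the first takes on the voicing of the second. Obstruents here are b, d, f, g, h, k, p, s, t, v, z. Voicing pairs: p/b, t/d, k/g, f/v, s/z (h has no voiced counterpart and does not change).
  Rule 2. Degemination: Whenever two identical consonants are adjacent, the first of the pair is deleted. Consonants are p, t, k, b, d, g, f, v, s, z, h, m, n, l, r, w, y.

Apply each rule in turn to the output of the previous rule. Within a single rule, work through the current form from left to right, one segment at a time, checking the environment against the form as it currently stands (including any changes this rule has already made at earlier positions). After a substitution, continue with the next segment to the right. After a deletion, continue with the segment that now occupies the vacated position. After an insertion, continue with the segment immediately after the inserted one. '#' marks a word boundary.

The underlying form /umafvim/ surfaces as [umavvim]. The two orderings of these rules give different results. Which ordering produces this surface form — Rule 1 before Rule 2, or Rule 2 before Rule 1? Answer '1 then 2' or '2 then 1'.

2 then 1

Order 1 then 2:
  1 Regressive Voicing Assimilation: [umafvim] → [umavvim]
  2 Degemination: [umavvim] → [umavim]
  result: [umavim]
Order 2 then 1:
  2 Degemination: no change — [umafvim]
  1 Regressive Voicing Assimilation: [umafvim] → [umavvim]
  result: [umavvim]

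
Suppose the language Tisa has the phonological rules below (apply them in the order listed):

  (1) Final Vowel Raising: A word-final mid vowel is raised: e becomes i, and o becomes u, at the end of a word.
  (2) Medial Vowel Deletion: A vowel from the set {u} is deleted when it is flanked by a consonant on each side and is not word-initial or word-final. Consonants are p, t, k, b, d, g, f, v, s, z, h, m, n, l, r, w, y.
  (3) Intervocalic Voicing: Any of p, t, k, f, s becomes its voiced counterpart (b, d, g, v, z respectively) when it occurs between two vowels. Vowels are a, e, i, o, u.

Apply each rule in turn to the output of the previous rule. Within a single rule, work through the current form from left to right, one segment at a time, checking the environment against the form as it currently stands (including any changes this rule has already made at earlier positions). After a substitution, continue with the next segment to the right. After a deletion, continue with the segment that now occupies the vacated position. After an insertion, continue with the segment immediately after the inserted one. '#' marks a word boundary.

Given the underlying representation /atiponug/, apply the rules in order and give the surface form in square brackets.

(1) Final Vowel Raising: no change — [atiponug]
(2) Medial Vowel Deletion: [atiponug] → [atipong]
(3) Intervocalic Voicing: [atipong] → [adibong]

[adibong]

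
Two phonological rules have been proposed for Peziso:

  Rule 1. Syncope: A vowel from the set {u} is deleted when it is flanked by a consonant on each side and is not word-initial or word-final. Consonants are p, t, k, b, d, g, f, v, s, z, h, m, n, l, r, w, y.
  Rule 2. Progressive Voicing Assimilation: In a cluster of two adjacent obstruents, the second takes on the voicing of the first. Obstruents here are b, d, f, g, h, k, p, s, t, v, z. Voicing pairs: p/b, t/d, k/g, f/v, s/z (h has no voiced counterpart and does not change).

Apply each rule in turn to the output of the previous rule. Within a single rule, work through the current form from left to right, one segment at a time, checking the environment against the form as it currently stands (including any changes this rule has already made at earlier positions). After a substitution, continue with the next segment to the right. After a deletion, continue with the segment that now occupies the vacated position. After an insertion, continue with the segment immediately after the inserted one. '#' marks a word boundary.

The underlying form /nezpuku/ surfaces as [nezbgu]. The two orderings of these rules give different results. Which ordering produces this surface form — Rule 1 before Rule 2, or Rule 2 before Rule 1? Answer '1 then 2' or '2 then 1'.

1 then 2

Order 1 then 2:
  1 Syncope: [nezpuku] → [nezpku]
  2 Progressive Voicing Assimilation: [nezpku] → [nezbgu]
  result: [nezbgu]
Order 2 then 1:
  2 Progressive Voicing Assimilation: [nezpuku] → [nezbuku]
  1 Syncope: [nezbuku] → [nezbku]
  result: [nezbku]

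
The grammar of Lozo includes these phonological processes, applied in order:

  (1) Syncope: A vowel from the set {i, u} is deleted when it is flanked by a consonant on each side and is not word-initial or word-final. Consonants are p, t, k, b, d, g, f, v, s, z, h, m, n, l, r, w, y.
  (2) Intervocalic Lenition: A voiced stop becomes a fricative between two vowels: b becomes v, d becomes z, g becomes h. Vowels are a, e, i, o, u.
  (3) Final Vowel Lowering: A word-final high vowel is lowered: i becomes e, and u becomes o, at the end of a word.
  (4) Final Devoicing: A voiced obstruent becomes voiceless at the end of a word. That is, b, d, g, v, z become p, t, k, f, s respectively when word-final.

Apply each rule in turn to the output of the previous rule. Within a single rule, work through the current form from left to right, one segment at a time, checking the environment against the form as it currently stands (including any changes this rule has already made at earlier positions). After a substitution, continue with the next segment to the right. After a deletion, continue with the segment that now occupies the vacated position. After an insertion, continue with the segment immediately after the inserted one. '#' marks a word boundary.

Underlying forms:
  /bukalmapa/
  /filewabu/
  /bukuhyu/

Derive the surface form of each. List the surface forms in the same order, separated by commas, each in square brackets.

[bkalmapa], [flewavo], [bkhyo]

/bukalmapa/:
  (1) Syncope: [bukalmapa] → [bkalmapa]
  (2) Intervocalic Lenition: no change — [bkalmapa]
  (3) Final Vowel Lowering: no change — [bkalmapa]
  (4) Final Devoicing: no change — [bkalmapa]
/filewabu/:
  (1) Syncope: [filewabu] → [flewabu]
  (2) Intervocalic Lenition: [flewabu] → [flewavu]
  (3) Final Vowel Lowering: [flewavu] → [flewavo]
  (4) Final Devoicing: no change — [flewavo]
/bukuhyu/:
  (1) Syncope: [bukuhyu] → [bkhyu]
  (2) Intervocalic Lenition: no change — [bkhyu]
  (3) Final Vowel Lowering: [bkhyu] → [bkhyo]
  (4) Final Devoicing: no change — [bkhyo]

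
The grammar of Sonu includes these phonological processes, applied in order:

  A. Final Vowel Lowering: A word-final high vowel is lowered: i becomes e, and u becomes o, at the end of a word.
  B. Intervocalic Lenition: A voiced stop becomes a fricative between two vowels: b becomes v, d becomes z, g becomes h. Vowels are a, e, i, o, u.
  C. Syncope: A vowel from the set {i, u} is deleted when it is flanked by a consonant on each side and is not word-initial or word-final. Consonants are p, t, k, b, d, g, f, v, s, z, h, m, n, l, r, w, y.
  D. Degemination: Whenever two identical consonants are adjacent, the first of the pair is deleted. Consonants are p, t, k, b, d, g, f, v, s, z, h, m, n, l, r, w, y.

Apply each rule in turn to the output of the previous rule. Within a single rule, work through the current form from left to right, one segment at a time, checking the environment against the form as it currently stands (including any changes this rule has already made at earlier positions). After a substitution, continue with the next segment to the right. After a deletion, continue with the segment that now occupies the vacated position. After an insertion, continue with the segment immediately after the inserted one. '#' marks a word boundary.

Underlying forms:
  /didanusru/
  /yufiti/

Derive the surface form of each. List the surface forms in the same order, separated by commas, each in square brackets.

/didanusru/:
  A Final Vowel Lowering: [didanusru] → [didanusro]
  B Intervocalic Lenition: [didanusro] → [dizanusro]
  C Syncope: [dizanusro] → [dzansro]
  D Degemination: no change — [dzansro]
/yufiti/:
  A Final Vowel Lowering: [yufiti] → [yufite]
  B Intervocalic Lenition: no change — [yufite]
  C Syncope: [yufite] → [yfte]
  D Degemination: no change — [yfte]

[dzansro], [yfte]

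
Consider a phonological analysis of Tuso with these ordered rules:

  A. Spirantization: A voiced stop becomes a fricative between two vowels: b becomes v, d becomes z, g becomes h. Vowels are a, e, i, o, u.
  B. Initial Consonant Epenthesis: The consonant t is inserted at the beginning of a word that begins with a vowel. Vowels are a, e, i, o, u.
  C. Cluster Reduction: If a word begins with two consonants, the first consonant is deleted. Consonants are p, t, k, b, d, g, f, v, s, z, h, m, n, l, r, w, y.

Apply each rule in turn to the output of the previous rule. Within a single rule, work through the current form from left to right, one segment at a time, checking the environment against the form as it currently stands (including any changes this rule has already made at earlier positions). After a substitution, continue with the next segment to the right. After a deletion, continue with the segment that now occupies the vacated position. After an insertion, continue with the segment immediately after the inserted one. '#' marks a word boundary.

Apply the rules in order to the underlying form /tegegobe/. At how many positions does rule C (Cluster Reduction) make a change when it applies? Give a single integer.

A Spirantization: [tegegobe] → [tehehove]
B Initial Consonant Epenthesis: no change — [tehehove]
C Cluster Reduction: no change — [tehehove]
Rule C changed 0 position(s).

0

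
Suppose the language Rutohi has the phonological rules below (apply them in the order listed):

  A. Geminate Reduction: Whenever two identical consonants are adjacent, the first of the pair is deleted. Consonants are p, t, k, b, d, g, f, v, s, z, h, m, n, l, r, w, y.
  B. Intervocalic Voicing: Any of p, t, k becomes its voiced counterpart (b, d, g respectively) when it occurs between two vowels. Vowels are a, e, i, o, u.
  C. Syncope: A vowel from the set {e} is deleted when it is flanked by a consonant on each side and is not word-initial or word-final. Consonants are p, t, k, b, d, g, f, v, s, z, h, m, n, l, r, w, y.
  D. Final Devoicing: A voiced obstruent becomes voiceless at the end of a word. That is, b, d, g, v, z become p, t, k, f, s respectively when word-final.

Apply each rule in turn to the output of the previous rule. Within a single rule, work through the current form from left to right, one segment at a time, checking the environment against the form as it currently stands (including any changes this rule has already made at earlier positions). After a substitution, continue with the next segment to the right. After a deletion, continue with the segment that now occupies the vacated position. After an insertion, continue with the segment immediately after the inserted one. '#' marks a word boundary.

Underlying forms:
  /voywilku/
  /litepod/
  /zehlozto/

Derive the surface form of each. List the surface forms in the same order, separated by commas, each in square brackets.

[voywilku], [lidbot], [zhlozto]

/voywilku/:
  A Geminate Reduction: no change — [voywilku]
  B Intervocalic Voicing: no change — [voywilku]
  C Syncope: no change — [voywilku]
  D Final Devoicing: no change — [voywilku]
/litepod/:
  A Geminate Reduction: no change — [litepod]
  B Intervocalic Voicing: [litepod] → [lidebod]
  C Syncope: [lidebod] → [lidbod]
  D Final Devoicing: [lidbod] → [lidbot]
/zehlozto/:
  A Geminate Reduction: no change — [zehlozto]
  B Intervocalic Voicing: no change — [zehlozto]
  C Syncope: [zehlozto] → [zhlozto]
  D Final Devoicing: no change — [zhlozto]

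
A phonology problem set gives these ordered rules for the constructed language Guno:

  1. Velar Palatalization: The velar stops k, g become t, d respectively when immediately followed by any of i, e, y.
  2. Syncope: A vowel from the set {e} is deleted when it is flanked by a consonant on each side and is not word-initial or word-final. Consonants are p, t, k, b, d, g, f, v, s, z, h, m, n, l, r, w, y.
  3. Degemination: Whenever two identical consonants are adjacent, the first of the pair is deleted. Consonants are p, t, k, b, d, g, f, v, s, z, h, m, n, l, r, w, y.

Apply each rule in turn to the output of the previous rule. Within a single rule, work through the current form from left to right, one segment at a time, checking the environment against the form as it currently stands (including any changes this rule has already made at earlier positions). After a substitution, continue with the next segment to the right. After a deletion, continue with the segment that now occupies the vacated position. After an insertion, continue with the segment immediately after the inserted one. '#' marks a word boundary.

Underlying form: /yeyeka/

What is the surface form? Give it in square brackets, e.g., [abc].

[yka]

1 Velar Palatalization: no change — [yeyeka]
2 Syncope: [yeyeka] → [yyka]
3 Degemination: [yyka] → [yka]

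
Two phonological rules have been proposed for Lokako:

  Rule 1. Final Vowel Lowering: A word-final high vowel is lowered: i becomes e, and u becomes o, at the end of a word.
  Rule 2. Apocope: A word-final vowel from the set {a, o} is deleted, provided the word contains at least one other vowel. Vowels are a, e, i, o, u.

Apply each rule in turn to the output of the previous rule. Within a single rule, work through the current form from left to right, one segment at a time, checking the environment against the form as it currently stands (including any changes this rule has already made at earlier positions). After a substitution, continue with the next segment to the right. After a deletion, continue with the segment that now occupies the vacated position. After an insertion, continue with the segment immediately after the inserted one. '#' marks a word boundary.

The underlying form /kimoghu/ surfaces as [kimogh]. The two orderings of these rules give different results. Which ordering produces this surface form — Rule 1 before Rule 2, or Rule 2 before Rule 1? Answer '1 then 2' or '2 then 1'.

1 then 2

Order 1 then 2:
  1 Final Vowel Lowering: [kimoghu] → [kimogho]
  2 Apocope: [kimogho] → [kimogh]
  result: [kimogh]
Order 2 then 1:
  2 Apocope: no change — [kimoghu]
  1 Final Vowel Lowering: [kimoghu] → [kimogho]
  result: [kimogho]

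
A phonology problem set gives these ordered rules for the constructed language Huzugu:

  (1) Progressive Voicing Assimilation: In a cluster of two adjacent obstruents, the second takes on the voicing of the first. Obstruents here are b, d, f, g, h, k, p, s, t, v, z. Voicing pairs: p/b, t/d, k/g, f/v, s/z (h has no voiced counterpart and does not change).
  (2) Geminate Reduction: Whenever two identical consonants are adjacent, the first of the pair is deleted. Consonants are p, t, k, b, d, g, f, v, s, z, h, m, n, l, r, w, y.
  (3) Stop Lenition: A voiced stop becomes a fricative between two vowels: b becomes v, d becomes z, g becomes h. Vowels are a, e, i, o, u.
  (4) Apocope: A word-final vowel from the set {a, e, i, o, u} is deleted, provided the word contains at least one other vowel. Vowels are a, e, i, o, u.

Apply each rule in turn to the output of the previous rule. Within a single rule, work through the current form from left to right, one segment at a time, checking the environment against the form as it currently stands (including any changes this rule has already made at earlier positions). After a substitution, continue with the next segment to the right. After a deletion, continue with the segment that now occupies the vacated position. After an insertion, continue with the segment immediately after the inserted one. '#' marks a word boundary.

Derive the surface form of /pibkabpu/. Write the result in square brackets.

[pibgav]

(1) Progressive Voicing Assimilation: [pibkabpu] → [pibgabbu]
(2) Geminate Reduction: [pibgabbu] → [pibgabu]
(3) Stop Lenition: [pibgabu] → [pibgavu]
(4) Apocope: [pibgavu] → [pibgav]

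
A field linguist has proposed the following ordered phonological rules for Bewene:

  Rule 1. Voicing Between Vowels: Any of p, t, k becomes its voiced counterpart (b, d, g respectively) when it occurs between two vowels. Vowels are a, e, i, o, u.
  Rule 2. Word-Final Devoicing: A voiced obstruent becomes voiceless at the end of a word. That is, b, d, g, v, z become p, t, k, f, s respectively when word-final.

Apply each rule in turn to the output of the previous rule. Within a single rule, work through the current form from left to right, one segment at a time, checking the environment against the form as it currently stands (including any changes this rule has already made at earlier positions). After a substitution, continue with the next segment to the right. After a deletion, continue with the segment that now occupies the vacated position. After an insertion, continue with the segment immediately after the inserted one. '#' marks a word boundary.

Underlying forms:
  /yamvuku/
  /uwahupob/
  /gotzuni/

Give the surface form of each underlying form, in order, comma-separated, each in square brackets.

/yamvuku/:
  Rule 1 Voicing Between Vowels: [yamvuku] → [yamvugu]
  Rule 2 Word-Final Devoicing: no change — [yamvugu]
/uwahupob/:
  Rule 1 Voicing Between Vowels: [uwahupob] → [uwahubob]
  Rule 2 Word-Final Devoicing: [uwahubob] → [uwahubop]
/gotzuni/:
  Rule 1 Voicing Between Vowels: no change — [gotzuni]
  Rule 2 Word-Final Devoicing: no change — [gotzuni]

[yamvugu], [uwahubop], [gotzuni]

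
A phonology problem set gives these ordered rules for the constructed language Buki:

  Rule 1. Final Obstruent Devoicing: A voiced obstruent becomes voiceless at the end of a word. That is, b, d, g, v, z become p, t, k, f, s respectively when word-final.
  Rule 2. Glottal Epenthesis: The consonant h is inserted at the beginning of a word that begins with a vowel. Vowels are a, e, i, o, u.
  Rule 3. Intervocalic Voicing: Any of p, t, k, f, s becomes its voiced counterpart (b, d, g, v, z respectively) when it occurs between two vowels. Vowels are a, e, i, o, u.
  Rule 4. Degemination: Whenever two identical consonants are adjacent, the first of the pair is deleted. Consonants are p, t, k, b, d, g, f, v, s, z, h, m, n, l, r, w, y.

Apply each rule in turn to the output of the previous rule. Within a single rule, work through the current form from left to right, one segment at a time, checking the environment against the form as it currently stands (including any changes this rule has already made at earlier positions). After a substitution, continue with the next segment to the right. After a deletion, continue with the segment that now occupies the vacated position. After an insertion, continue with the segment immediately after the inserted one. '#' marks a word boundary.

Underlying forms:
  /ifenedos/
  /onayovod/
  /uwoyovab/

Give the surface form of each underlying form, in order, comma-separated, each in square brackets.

/ifenedos/:
  Rule 1 Final Obstruent Devoicing: no change — [ifenedos]
  Rule 2 Glottal Epenthesis: [ifenedos] → [hifenedos]
  Rule 3 Intervocalic Voicing: [hifenedos] → [hivenedos]
  Rule 4 Degemination: no change — [hivenedos]
/onayovod/:
  Rule 1 Final Obstruent Devoicing: [onayovod] → [onayovot]
  Rule 2 Glottal Epenthesis: [onayovot] → [honayovot]
  Rule 3 Intervocalic Voicing: no change — [honayovot]
  Rule 4 Degemination: no change — [honayovot]
/uwoyovab/:
  Rule 1 Final Obstruent Devoicing: [uwoyovab] → [uwoyovap]
  Rule 2 Glottal Epenthesis: [uwoyovap] → [huwoyovap]
  Rule 3 Intervocalic Voicing: no change — [huwoyovap]
  Rule 4 Degemination: no change — [huwoyovap]

[hivenedos], [honayovot], [huwoyovap]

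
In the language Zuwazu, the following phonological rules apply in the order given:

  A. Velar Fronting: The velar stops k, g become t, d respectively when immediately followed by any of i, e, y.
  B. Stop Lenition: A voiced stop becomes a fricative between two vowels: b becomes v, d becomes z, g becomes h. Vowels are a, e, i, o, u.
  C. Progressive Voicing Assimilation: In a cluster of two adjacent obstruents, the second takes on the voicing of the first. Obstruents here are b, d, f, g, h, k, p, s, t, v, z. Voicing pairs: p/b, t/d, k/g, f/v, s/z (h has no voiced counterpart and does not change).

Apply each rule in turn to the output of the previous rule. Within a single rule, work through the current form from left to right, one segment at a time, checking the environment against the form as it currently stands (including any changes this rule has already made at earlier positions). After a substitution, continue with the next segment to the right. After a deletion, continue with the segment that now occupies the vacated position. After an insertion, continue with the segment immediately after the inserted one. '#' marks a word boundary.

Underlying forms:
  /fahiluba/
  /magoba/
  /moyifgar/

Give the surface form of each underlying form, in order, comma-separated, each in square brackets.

[fahiluva], [mahova], [moyifkar]

/fahiluba/:
  A Velar Fronting: no change — [fahiluba]
  B Stop Lenition: [fahiluba] → [fahiluva]
  C Progressive Voicing Assimilation: no change — [fahiluva]
/magoba/:
  A Velar Fronting: no change — [magoba]
  B Stop Lenition: [magoba] → [mahova]
  C Progressive Voicing Assimilation: no change — [mahova]
/moyifgar/:
  A Velar Fronting: no change — [moyifgar]
  B Stop Lenition: no change — [moyifgar]
  C Progressive Voicing Assimilation: [moyifgar] → [moyifkar]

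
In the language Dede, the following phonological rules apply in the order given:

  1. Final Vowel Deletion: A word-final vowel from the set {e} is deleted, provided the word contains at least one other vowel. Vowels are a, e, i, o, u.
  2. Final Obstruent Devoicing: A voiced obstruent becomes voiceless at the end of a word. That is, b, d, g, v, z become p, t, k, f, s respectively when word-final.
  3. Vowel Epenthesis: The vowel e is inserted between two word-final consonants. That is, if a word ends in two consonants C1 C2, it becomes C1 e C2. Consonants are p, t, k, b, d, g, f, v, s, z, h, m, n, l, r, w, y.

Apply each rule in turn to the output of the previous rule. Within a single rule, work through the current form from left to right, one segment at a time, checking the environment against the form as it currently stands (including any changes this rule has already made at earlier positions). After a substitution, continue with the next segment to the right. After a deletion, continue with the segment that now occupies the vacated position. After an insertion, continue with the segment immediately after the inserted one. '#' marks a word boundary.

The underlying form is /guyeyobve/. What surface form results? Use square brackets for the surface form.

1 Final Vowel Deletion: [guyeyobve] → [guyeyobv]
2 Final Obstruent Devoicing: [guyeyobv] → [guyeyobf]
3 Vowel Epenthesis: [guyeyobf] → [guyeyobef]

[guyeyobef]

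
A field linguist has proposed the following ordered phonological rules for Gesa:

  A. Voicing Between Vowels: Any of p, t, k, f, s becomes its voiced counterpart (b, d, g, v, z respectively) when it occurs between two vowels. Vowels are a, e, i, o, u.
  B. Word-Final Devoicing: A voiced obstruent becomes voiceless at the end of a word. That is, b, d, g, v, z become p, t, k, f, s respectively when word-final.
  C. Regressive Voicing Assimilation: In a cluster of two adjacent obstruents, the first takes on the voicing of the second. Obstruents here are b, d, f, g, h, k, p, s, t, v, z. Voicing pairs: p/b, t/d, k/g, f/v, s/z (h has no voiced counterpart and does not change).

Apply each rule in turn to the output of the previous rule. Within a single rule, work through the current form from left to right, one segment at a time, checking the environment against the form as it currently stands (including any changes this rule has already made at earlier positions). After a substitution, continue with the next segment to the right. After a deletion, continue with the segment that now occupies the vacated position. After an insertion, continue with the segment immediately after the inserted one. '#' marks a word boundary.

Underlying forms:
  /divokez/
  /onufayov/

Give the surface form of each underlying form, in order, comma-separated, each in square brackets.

/divokez/:
  A Voicing Between Vowels: [divokez] → [divogez]
  B Word-Final Devoicing: [divogez] → [divoges]
  C Regressive Voicing Assimilation: no change — [divoges]
/onufayov/:
  A Voicing Between Vowels: [onufayov] → [onuvayov]
  B Word-Final Devoicing: [onuvayov] → [onuvayof]
  C Regressive Voicing Assimilation: no change — [onuvayof]

[divoges], [onuvayof]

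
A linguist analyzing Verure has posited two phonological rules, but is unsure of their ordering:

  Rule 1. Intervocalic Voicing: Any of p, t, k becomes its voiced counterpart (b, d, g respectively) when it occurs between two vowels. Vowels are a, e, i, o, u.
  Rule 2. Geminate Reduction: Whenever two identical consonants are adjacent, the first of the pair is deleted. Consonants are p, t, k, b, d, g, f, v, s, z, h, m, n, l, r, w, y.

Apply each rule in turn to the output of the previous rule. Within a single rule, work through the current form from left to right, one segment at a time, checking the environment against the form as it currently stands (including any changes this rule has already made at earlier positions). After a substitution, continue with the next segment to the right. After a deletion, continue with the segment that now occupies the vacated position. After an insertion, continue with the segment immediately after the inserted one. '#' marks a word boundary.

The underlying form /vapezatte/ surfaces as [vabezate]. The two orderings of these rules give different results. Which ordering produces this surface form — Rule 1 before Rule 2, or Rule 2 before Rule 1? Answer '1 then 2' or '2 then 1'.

Order 1 then 2:
  1 Intervocalic Voicing: [vapezatte] → [vabezatte]
  2 Geminate Reduction: [vabezatte] → [vabezate]
  result: [vabezate]
Order 2 then 1:
  2 Geminate Reduction: [vapezatte] → [vapezate]
  1 Intervocalic Voicing: [vapezate] → [vabezade]
  result: [vabezade]

1 then 2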